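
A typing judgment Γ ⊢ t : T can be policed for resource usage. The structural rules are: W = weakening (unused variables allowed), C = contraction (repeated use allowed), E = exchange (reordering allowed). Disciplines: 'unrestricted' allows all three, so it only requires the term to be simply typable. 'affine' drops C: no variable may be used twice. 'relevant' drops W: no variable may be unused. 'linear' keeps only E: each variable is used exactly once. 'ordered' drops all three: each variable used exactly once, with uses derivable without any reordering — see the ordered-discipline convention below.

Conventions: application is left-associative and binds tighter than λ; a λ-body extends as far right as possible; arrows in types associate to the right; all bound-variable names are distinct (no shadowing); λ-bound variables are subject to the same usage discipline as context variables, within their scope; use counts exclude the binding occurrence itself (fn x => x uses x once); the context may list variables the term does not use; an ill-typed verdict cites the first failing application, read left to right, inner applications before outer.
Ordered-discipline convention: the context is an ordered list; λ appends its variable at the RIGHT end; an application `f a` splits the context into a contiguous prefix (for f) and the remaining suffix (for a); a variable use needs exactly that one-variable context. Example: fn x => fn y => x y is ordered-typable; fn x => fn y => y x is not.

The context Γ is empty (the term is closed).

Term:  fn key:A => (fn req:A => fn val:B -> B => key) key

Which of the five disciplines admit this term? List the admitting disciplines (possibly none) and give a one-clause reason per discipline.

admitted by: unrestricted
counts: key (bound)=2; req (bound)=0; val (bound)=0
uses in reading order: key, key
typing: well-typed — term : A -> (B -> B) -> A
ordered ✗ (repeated use of key ×2; unused: req, val — weakening required)
linear ✗ (repeated use of key ×2; unused: req, val — weakening required)
affine ✗ (repeated use of key ×2)
relevant ✗ (unused: req, val — weakening required)
unrestricted ✓ (type-checks (A -> (B -> B) -> A) and nothing is barred)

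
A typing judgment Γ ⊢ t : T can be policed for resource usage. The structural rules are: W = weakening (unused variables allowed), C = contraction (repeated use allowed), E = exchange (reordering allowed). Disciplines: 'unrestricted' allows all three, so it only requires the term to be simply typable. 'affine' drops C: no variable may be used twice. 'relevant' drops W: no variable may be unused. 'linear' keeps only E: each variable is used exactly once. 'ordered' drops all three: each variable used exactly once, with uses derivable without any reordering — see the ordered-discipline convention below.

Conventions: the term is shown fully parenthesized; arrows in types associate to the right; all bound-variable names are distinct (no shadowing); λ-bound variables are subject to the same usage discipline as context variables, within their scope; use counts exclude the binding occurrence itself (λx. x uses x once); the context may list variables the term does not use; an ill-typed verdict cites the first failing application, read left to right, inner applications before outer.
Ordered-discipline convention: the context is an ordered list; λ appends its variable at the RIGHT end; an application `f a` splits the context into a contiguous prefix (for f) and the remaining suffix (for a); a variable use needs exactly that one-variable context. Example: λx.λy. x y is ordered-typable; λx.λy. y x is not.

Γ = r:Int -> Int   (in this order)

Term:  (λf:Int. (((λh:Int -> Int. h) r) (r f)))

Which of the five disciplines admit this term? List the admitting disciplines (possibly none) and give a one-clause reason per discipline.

accepted by: relevant, unrestricted
variable uses: r ×2; f (λ-bound) ×1; h (λ-bound) ×1
left-to-right use order: h, r, r, f
typing: well-typed — term : Int -> Int
ordered: ✗, uses contraction: r ×2
linear: ✗, uses contraction: r ×2
affine: ✗, uses contraction: r ×2
relevant: ✓, r, f, h: all used, weakening unneeded
unrestricted: ✓, type-checks (Int -> Int) and nothing is barred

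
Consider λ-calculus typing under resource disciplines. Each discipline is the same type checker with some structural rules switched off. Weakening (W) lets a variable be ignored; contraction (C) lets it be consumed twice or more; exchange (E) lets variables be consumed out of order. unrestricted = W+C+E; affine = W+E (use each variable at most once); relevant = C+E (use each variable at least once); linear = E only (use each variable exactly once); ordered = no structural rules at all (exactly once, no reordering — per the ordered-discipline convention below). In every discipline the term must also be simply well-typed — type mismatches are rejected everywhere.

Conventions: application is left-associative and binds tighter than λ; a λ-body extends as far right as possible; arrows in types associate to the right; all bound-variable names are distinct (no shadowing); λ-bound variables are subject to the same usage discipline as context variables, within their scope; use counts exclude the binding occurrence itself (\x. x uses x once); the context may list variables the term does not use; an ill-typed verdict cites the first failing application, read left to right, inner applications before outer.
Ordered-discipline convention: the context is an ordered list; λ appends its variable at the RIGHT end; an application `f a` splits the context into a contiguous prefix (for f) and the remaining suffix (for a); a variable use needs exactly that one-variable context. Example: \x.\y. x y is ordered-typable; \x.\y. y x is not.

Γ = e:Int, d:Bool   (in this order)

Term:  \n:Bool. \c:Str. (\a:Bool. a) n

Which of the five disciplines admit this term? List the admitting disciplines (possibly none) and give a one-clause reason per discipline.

accepted by: affine, unrestricted
variable uses: e: 0, d: 0, n (bound): 1, c (bound): 0, a (bound): 1
use order (left to right): a, n
typing: well-typed at Bool → Str → Bool
ordered: ✗, needs weakening: e, d, c unused
linear: ✗, needs weakening: e, d, c unused
affine: ✓, at most one use each (e, d, n, c, a)
relevant: ✗, needs weakening: e, d, c unused
unrestricted: ✓, well-typed at Bool → Str → Bool; no restrictions here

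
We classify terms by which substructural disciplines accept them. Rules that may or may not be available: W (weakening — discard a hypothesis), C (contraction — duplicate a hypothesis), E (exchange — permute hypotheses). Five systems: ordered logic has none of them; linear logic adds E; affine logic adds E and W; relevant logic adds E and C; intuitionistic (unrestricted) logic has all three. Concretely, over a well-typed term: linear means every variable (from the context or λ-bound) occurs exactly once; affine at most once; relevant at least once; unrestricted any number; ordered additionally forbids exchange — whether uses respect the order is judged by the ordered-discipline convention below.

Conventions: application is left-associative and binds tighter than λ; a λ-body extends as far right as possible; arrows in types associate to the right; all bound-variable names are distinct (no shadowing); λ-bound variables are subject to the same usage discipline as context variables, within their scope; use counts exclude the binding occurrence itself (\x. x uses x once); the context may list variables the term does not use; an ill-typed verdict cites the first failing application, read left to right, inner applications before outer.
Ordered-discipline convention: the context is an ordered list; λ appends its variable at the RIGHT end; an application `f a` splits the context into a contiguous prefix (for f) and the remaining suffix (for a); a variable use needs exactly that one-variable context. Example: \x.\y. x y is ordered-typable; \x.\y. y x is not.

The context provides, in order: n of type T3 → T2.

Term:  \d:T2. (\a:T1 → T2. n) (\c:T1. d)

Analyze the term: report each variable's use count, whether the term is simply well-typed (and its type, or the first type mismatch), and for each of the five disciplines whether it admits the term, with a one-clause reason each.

counts: n: 1×; d (bound): 1×; a (bound): 0×; c (bound): 0×
order of uses: n, d
typing: the term checks, with type T2 → T3 → T2
ordered ✗ (needs weakening: a, c unused)
linear ✗ (needs weakening: a, c unused)
affine ✓ (no duplicate uses among n, d, a, c)
relevant ✗ (needs weakening: a, c unused)
unrestricted ✓ (type-checks (T2 → T3 → T2) and nothing is barred)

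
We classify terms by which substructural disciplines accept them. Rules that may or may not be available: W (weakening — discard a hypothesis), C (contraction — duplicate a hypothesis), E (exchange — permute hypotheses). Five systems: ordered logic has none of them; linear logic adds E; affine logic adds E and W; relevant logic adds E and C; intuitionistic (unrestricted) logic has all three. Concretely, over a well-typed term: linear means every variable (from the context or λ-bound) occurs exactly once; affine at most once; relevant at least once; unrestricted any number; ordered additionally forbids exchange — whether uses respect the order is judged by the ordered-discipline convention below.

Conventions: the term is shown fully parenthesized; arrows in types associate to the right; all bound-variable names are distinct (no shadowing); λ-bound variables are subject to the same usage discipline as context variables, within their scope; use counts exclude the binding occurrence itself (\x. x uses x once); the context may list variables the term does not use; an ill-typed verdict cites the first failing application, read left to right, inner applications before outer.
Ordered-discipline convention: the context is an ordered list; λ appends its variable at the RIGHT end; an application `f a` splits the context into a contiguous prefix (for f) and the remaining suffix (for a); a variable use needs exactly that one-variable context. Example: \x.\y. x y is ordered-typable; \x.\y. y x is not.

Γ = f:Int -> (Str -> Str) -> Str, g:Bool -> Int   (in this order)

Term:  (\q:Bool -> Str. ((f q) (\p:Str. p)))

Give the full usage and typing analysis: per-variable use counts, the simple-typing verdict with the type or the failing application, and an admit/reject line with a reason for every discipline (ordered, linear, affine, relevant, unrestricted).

usage: f: 1, g: 0, q (λ-bound): 1, p (λ-bound): 1
uses in reading order: f, q, p
typing: ill-typed: an application expects Int but receives Bool -> Str
ordered ✗ (not simply typable)
linear ✗ (fails simple typing)
affine ✗ (a type mismatch blocks all five)
relevant ✗ (the type mismatch rejects it)
unrestricted ✗ (not simply typable)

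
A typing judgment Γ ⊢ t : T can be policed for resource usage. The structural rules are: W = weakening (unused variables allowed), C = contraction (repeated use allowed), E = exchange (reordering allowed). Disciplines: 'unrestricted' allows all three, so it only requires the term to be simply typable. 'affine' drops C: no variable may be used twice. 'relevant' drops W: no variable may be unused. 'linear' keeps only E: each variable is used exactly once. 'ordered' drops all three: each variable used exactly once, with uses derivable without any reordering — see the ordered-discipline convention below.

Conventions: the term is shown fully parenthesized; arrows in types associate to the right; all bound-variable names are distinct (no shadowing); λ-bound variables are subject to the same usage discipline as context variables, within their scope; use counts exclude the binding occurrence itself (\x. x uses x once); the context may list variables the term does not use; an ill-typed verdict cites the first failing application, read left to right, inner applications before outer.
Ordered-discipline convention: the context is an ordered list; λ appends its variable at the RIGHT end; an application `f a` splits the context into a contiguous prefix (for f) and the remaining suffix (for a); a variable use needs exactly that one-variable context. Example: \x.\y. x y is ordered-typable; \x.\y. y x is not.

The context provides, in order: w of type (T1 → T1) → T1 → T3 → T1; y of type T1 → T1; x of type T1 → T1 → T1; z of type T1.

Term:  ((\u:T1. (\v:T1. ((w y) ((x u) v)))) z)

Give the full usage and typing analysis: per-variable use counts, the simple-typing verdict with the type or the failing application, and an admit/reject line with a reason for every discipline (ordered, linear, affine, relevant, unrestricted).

counts: w ×1; y ×1; x ×1; z ×1; u (bound) ×1; v (bound) ×1
use order (left to right): w, y, x, u, v, z
typing: well-typed — term : T1 → T3 → T1
ordered: ✓, w, y, x, z, u, v: once each, no exchange needed
linear: ✓, each of w, y, x, z, u, v used exactly once
affine: ✓, no duplicate uses among w, y, x, z, u, v
relevant: ✓, every one of w, y, x, z, u, v appears
unrestricted: ✓, typability at T1 → T3 → T1 is all that's needed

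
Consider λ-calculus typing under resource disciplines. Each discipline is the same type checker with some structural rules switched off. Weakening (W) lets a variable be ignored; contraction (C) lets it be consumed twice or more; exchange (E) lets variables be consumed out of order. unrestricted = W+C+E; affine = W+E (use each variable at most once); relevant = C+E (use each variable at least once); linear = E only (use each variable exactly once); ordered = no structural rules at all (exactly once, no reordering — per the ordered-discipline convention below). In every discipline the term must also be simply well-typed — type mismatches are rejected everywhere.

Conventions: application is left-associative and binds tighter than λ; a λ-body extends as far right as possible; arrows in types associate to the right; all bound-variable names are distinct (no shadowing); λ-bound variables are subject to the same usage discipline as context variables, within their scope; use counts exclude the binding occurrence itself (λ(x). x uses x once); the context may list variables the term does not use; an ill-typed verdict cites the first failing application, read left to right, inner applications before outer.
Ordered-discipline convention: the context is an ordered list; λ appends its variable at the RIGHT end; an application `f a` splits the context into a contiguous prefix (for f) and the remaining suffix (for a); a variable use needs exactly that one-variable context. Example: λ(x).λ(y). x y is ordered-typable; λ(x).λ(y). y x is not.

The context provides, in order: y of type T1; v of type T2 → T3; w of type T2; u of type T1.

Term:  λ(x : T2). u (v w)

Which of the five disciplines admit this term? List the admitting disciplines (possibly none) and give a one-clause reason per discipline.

admitted in: none
use counts: y: 0; v: 1; w: 1; u: 1; x (λ-bound): 0
order of uses: u, v, w
typing: ill-typed: applying a non-function (T1)
ordered: ✗ — fails simple typing
linear: ✗ — a type mismatch blocks all five
affine: ✗ — the type mismatch rejects it
relevant: ✗ — not simply typable
unrestricted: ✗ — fails simple typing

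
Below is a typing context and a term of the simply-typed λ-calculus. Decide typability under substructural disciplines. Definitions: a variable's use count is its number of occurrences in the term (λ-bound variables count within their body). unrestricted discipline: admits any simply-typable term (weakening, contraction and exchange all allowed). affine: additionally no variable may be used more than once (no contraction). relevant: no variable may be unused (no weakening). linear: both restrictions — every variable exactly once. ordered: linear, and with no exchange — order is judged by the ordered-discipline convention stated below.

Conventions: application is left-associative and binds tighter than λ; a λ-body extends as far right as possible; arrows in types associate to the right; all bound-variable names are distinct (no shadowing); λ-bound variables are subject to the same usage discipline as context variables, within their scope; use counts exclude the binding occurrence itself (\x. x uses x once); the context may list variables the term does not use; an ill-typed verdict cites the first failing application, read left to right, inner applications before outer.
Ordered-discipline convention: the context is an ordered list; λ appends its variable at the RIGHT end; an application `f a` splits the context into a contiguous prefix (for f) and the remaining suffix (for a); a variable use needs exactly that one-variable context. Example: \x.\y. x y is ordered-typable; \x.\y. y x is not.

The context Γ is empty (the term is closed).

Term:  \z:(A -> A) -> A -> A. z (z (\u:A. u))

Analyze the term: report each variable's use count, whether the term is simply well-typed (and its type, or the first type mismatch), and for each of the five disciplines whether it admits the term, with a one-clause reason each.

counts: z [bound]: 2×, u [bound]: 1×
order of uses: z, z, u
typing: the term checks, with type ((A -> A) -> A -> A) -> A -> A
ordered ✗ (z ×2 used more than once (contraction))
linear ✗ (z ×2 used more than once (contraction))
affine ✗ (z ×2 used more than once (contraction))
relevant ✓ (at least one use each (z, u))
unrestricted ✓ (type-checks (((A -> A) -> A -> A) -> A -> A) and nothing is barred)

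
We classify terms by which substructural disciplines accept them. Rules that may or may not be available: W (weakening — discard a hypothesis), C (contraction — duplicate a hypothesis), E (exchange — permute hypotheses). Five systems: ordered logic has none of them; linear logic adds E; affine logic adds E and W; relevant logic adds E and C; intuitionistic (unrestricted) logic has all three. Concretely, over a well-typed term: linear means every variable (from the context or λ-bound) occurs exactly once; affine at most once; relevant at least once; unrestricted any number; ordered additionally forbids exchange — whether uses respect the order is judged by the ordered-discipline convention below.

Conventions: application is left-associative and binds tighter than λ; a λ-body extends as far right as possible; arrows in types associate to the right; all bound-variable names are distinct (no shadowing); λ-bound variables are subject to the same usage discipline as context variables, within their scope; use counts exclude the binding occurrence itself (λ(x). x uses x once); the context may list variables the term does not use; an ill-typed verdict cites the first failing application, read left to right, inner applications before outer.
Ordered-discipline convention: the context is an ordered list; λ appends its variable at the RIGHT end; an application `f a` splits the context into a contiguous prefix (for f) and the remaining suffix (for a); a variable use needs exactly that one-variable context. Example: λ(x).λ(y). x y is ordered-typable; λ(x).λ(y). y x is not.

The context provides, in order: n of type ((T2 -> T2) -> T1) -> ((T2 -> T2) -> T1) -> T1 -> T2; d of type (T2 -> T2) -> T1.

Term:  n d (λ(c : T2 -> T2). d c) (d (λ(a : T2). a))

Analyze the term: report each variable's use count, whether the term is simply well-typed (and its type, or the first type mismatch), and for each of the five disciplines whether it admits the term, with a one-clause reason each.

use counts: n=1; d=3; c (λ-bound)=1; a (λ-bound)=1
uses in reading order: n, d, d, c, d, a
typing: well-typed at T2
ordered: ✗ — repeated use of d ×3
linear: ✗ — repeated use of d ×3
affine: ✗ — repeated use of d ×3
relevant: ✓ — at least one use each (n, d, c, a)
unrestricted: ✓ — simply typable at T2; W, C, E all held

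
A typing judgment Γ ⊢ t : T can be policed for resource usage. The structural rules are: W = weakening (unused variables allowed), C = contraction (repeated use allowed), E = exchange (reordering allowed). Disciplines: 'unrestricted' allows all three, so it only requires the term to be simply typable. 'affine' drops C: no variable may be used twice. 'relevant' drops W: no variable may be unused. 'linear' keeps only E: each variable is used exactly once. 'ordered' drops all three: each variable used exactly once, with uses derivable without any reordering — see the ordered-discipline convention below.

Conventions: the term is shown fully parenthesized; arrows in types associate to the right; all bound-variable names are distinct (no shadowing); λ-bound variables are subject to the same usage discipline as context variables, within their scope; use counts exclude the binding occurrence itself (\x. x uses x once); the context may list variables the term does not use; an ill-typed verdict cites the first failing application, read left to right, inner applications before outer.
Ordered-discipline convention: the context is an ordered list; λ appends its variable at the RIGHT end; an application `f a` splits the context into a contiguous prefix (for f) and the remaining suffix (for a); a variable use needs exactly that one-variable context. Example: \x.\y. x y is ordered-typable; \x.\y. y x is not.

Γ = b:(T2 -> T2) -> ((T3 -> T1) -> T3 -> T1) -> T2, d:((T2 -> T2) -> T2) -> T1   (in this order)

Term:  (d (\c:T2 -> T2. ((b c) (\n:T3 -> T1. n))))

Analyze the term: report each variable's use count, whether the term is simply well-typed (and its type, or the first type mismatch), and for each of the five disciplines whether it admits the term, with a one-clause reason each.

counts: b: 1, d: 1, c [bound]: 1, n [bound]: 1
left-to-right use order: d, b, c, n
typing: well-typed — term : T1
ordered: ✗ — needs exchange: uses follow d, b, c, n
linear: ✓ — single use per variable (b, d, c, n)
affine: ✓ — none of b, d, c, n used more than once
relevant: ✓ — none of b, d, c, n goes unused
unrestricted: ✓ — typability at T1 is all that's needed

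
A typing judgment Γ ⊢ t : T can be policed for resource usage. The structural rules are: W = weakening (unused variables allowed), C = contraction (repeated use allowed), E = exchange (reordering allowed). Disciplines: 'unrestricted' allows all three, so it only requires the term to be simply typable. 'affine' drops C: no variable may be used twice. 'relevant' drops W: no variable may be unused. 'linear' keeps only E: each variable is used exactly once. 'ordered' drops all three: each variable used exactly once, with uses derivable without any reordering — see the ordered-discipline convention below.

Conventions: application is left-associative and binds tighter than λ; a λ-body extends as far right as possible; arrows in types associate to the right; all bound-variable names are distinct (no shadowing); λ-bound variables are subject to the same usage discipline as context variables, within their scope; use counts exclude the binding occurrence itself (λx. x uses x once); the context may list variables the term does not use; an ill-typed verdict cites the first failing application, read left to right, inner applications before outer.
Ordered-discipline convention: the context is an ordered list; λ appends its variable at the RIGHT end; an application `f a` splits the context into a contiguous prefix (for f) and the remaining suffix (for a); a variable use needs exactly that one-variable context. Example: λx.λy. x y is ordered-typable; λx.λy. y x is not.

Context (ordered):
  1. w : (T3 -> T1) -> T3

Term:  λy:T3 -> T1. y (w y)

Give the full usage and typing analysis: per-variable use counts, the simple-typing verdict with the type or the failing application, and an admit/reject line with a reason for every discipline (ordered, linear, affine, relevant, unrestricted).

usage: w=1; y [bound]=2
use order (left to right): y, w, y
typing: well-typed at (T3 -> T1) -> T1
ordered ✗ (repeated use of y ×2)
linear ✗ (repeated use of y ×2)
affine ✗ (repeated use of y ×2)
relevant ✓ (every one of w, y appears)
unrestricted ✓ (simply typable at (T3 -> T1) -> T1; W, C, E all held)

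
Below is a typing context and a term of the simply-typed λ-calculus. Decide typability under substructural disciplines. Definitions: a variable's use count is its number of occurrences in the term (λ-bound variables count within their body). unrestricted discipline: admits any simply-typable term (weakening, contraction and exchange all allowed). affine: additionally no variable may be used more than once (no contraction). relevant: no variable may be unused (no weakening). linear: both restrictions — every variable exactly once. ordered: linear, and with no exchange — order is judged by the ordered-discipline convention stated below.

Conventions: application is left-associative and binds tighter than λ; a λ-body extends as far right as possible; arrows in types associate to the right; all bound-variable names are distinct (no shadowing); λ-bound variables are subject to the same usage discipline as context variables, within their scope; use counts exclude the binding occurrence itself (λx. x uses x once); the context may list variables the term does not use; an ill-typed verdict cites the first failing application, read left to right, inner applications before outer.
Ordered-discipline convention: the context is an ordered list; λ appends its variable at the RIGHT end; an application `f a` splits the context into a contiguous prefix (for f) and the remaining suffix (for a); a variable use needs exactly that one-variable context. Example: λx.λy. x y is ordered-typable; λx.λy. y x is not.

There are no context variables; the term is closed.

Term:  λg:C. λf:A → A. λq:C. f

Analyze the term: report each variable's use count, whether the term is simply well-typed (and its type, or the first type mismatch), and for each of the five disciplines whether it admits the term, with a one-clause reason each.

variable uses: g (λ-bound)=0; f (λ-bound)=1; q (λ-bound)=0
order of uses: f
typing: well-typed at C → (A → A) → C → A → A
ordered: ✗ — g, q never used (weakening)
linear: ✗ — g, q never used (weakening)
affine: ✓ — no duplicate uses among g, f, q
relevant: ✗ — g, q never used (weakening)
unrestricted: ✓ — type-checks (C → (A → A) → C → A → A) and nothing is barred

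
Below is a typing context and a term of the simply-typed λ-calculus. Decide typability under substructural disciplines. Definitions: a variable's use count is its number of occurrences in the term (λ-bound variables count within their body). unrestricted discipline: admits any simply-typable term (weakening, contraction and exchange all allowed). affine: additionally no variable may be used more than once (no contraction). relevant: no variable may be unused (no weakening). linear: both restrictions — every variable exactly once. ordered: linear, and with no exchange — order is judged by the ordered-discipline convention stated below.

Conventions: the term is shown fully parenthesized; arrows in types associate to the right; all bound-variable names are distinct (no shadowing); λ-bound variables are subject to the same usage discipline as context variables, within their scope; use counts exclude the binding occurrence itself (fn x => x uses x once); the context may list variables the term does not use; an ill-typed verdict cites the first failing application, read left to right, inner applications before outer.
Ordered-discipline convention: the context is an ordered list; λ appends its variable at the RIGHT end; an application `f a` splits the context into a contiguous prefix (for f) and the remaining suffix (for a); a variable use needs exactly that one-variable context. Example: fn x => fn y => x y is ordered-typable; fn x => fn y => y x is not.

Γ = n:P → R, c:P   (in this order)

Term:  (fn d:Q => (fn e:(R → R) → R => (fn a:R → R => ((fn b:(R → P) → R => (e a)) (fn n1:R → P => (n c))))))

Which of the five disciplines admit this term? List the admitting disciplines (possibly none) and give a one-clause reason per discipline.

accepted by: affine, unrestricted
counts: n ×1; c ×1; d (λ-bound) ×0; e (λ-bound) ×1; a (λ-bound) ×1; b (λ-bound) ×0; n1 (λ-bound) ×0
use order (left to right): e, a, n, c
typing: the term checks, with type Q → ((R → R) → R) → (R → R) → R
ordered ✗ (unused: d, b, n1 — weakening required)
linear ✗ (unused: d, b, n1 — weakening required)
affine ✓ (none of n, c, d, e, a, b, n1 used more than once)
relevant ✗ (unused: d, b, n1 — weakening required)
unrestricted ✓ (typability at Q → ((R → R) → R) → (R → R) → R is all that's needed)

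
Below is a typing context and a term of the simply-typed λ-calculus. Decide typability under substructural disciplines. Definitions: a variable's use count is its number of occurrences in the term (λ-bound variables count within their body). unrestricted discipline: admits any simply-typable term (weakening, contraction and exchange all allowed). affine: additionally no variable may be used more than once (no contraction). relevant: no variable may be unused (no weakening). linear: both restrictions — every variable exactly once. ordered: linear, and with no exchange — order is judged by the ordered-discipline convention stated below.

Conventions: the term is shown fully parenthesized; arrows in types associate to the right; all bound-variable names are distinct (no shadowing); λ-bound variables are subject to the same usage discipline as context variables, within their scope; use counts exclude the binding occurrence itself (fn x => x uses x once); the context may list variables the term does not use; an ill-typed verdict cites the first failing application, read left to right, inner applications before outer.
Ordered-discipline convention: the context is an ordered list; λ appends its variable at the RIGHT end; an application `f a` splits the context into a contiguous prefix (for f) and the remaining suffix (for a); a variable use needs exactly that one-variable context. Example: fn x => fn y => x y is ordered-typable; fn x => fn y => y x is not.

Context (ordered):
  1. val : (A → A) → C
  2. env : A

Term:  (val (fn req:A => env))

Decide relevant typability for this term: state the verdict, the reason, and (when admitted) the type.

no — needs weakening: req unused
usage: val ×1; env ×1; req (λ-bound) ×0
left-to-right use order: val, env
typing: well-typed at C
all disciplines: ordered ✗ · linear ✗ · affine ✓ · relevant ✗ · unrestricted ✓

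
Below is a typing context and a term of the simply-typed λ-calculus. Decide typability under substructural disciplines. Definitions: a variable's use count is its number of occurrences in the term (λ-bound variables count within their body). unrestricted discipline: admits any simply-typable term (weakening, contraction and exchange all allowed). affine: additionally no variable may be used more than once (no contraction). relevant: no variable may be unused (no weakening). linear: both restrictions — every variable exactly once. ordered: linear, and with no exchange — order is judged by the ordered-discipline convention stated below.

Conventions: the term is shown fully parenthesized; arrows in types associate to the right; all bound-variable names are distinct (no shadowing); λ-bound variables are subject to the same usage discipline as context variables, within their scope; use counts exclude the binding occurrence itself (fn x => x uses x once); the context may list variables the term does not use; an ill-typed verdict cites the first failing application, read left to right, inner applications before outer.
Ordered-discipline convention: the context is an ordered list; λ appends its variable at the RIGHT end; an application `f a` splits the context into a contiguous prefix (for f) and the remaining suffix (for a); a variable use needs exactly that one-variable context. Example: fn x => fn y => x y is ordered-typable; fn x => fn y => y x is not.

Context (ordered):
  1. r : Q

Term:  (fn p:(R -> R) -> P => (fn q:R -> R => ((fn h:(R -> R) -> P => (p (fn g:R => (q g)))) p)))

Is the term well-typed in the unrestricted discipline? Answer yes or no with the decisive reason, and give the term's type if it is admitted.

yes — typability at ((R -> R) -> P) -> (R -> R) -> P is all that's needed; term : ((R -> R) -> P) -> (R -> R) -> P
counts: r: 0×; p [bound]: 2×; q [bound]: 1×; h [bound]: 0×; g [bound]: 1×
use order (left to right): p, q, g, p
typing: well-typed — term : ((R -> R) -> P) -> (R -> R) -> P
per-discipline verdicts: ordered ✗, linear ✗, affine ✗, relevant ✗, unrestricted ✓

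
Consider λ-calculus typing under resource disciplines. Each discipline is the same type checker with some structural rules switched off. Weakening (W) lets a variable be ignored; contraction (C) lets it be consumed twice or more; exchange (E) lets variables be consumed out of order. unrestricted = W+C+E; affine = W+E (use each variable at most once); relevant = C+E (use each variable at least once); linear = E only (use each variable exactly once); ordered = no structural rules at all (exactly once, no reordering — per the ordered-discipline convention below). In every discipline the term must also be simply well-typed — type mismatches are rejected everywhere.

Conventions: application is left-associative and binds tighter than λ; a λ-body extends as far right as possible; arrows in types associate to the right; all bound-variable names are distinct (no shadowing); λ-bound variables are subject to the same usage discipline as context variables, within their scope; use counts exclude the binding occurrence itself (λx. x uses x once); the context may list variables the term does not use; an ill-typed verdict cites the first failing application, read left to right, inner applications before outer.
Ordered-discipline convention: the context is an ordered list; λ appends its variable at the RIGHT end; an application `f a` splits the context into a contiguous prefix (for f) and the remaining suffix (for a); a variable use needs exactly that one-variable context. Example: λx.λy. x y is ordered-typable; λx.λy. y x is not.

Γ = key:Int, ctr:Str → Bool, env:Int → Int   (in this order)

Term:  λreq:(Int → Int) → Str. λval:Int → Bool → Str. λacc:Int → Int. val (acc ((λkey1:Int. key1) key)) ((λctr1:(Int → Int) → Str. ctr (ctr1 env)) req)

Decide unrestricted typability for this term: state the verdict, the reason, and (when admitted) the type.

yes — well-typed at ((Int → Int) → Str) → (Int → Bool → Str) → (Int → Int) → Str; no restrictions here; term : ((Int → Int) → Str) → (Int → Bool → Str) → (Int → Int) → Str
use counts: key: 1×, ctr: 1×, env: 1×, req [bound]: 1×, val [bound]: 1×, acc [bound]: 1×, key1 [bound]: 1×, ctr1 [bound]: 1×
use order (left to right): val, acc, key1, key, ctr, ctr1, env, req
typing: well-typed at ((Int → Int) → Str) → (Int → Bool → Str) → (Int → Int) → Str
all disciplines: ordered ✗ | linear ✓ | affine ✓ | relevant ✓ | unrestricted ✓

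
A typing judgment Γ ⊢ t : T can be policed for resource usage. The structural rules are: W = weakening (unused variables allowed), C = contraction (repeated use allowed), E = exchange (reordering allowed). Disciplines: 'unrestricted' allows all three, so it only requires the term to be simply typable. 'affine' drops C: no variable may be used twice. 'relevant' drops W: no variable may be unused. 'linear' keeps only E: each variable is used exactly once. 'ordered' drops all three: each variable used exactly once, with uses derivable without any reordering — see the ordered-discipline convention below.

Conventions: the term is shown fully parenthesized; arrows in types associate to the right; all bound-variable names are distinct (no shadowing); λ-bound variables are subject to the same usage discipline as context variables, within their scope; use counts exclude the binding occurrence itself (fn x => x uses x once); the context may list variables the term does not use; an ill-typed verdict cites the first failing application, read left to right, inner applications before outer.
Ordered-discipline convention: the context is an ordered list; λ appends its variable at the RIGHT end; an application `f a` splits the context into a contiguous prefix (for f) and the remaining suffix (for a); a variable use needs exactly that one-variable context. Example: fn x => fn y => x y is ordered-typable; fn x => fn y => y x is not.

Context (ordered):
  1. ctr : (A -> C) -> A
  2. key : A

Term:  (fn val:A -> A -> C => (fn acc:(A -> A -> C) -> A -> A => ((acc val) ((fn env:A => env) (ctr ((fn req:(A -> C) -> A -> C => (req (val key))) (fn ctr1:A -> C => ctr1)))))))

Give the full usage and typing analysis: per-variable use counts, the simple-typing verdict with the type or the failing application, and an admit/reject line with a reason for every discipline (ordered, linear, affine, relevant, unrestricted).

usage: ctr: 1×; key: 1×; val (λ-bound): 2×; acc (λ-bound): 1×; env (λ-bound): 1×; req (λ-bound): 1×; ctr1 (λ-bound): 1×
uses in reading order: acc, val, env, ctr, req, val, key, ctr1
typing: the term checks, with type (A -> A -> C) -> ((A -> A -> C) -> A -> A) -> A
ordered: ✗, repeated use of val ×2
linear: ✗, repeated use of val ×2
affine: ✗, repeated use of val ×2
relevant: ✓, none of ctr, key, val, acc, env, req, ctr1 goes unused
unrestricted: ✓, simply typable at (A -> A -> C) -> ((A -> A -> C) -> A -> A) -> A; W, C, E all held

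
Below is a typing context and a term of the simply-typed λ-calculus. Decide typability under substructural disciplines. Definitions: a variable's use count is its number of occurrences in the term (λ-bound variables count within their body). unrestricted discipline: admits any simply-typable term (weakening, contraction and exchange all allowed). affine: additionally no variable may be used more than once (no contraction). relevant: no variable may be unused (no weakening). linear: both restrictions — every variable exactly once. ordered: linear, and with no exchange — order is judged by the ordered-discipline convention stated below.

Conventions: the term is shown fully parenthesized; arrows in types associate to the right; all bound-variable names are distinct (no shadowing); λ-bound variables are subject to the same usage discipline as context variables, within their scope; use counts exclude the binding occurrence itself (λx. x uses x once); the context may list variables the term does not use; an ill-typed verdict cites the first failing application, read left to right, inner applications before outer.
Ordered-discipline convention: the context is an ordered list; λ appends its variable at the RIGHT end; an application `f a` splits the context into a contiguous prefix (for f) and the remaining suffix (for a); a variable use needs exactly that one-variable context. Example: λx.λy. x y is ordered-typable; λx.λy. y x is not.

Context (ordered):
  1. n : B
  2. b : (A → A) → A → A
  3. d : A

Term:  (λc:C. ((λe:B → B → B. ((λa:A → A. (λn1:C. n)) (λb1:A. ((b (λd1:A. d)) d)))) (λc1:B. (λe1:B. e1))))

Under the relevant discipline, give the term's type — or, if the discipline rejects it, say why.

not well-typed under relevant — c, e, a, n1, b1, d1, c1 left unused
use counts: n: 1×, b: 1×, d: 2×, c (bound): 0×, e (bound): 0×, a (bound): 0×, n1 (bound): 0×, b1 (bound): 0×, d1 (bound): 0×, c1 (bound): 0×, e1 (bound): 1×
left-to-right use order: n, b, d, d, e1
typing: ✓ — C → C → B
summary: ordered ✗; linear ✗; affine ✗; relevant ✗; unrestricted ✓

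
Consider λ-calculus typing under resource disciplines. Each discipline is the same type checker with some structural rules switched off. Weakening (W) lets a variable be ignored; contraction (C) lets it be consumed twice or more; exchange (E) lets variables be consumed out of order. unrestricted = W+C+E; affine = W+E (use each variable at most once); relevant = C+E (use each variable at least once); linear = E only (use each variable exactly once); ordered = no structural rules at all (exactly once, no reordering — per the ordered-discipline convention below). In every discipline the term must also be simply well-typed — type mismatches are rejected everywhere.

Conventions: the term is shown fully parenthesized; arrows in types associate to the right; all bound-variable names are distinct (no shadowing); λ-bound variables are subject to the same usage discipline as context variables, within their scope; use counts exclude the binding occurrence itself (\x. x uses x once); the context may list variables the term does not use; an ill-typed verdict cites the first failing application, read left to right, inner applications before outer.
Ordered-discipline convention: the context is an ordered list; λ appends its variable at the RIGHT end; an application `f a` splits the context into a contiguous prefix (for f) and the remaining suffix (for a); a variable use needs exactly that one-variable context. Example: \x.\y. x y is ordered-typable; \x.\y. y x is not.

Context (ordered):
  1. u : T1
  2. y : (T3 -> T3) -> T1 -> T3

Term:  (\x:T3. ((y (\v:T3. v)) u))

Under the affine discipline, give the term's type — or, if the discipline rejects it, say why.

term : T3 -> T3
use counts: u ×1, y ×1, x [bound] ×0, v [bound] ×1
uses in reading order: y, v, u
typing: well-typed at T3 -> T3
across the five disciplines: ordered ✗; linear ✗; affine ✓; relevant ✗; unrestricted ✓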